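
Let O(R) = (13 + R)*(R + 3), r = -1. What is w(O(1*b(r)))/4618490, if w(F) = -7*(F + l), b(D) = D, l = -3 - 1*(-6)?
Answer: -189/4618490 ≈ -4.0922e-5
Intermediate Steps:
l = 3 (l = -3 + 6 = 3)
O(R) = (3 + R)*(13 + R) (O(R) = (13 + R)*(3 + R) = (3 + R)*(13 + R))
w(F) = -21 - 7*F (w(F) = -7*(F + 3) = -7*(3 + F) = -21 - 7*F)
w(O(1*b(r)))/4618490 = (-21 - 7*(39 + (1*(-1))**2 + 16*(1*(-1))))/4618490 = (-21 - 7*(39 + (-1)**2 + 16*(-1)))*(1/4618490) = (-21 - 7*(39 + 1 - 16))*(1/4618490) = (-21 - 7*24)*(1/4618490) = (-21 - 168)*(1/4618490) = -189*1/4618490 = -189/4618490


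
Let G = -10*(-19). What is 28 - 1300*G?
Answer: -246972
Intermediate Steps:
G = 190
28 - 1300*G = 28 - 1300*190 = 28 - 247000 = -246972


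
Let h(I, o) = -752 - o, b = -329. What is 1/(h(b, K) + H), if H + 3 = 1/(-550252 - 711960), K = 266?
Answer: -1262212/1288718453 ≈ -0.00097943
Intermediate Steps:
H = -3786637/1262212 (H = -3 + 1/(-550252 - 711960) = -3 + 1/(-1262212) = -3 - 1/1262212 = -3786637/1262212 ≈ -3.0000)
1/(h(b, K) + H) = 1/((-752 - 1*266) - 3786637/1262212) = 1/((-752 - 266) - 3786637/1262212) = 1/(-1018 - 3786637/1262212) = 1/(-1288718453/1262212) = -1262212/1288718453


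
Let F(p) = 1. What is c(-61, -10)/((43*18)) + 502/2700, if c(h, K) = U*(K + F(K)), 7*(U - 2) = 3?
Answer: 32038/203175 ≈ 0.15769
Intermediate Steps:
U = 17/7 (U = 2 + (⅐)*3 = 2 + 3/7 = 17/7 ≈ 2.4286)
c(h, K) = 17/7 + 17*K/7 (c(h, K) = 17*(K + 1)/7 = 17*(1 + K)/7 = 17/7 + 17*K/7)
c(-61, -10)/((43*18)) + 502/2700 = (17/7 + (17/7)*(-10))/((43*18)) + 502/2700 = (17/7 - 170/7)/774 + 502*(1/2700) = -153/7*1/774 + 251/1350 = -17/602 + 251/1350 = 32038/203175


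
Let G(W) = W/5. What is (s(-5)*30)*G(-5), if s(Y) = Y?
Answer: 150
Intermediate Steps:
G(W) = W/5 (G(W) = W*(⅕) = W/5)
(s(-5)*30)*G(-5) = (-5*30)*((⅕)*(-5)) = -150*(-1) = 150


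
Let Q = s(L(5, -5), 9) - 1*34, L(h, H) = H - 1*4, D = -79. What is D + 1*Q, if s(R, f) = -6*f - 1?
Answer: -168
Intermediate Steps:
L(h, H) = -4 + H (L(h, H) = H - 4 = -4 + H)
s(R, f) = -1 - 6*f
Q = -89 (Q = (-1 - 6*9) - 1*34 = (-1 - 54) - 34 = -55 - 34 = -89)
D + 1*Q = -79 + 1*(-89) = -79 - 89 = -168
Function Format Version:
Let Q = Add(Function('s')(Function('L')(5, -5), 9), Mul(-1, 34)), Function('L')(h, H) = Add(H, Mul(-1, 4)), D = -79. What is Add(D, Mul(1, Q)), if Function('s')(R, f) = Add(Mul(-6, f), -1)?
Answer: -168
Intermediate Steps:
Function('L')(h, H) = Add(-4, H) (Function('L')(h, H) = Add(H, -4) = Add(-4, H))
Function('s')(R, f) = Add(-1, Mul(-6, f))
Q = -89 (Q = Add(Add(-1, Mul(-6, 9)), Mul(-1, 34)) = Add(Add(-1, -54), -34) = Add(-55, -34) = -89)
Add(D, Mul(1, Q)) = Add(-79, Mul(1, -89)) = Add(-79, -89) = -168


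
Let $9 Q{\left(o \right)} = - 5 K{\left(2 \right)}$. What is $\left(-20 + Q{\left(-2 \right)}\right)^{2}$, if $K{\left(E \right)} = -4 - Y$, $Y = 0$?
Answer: $\frac{25600}{81} \approx 316.05$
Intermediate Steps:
$K{\left(E \right)} = -4$ ($K{\left(E \right)} = -4 - 0 = -4 + 0 = -4$)
$Q{\left(o \right)} = \frac{20}{9}$ ($Q{\left(o \right)} = \frac{\left(-5\right) \left(-4\right)}{9} = \frac{1}{9} \cdot 20 = \frac{20}{9}$)
$\left(-20 + Q{\left(-2 \right)}\right)^{2} = \left(-20 + \frac{20}{9}\right)^{2} = \left(- \frac{160}{9}\right)^{2} = \frac{25600}{81}$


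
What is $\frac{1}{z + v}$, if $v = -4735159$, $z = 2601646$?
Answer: $- \frac{1}{2133513} \approx -4.6871 \cdot 10^{-7}$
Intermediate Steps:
$\frac{1}{z + v} = \frac{1}{2601646 - 4735159} = \frac{1}{-2133513} = - \frac{1}{2133513}$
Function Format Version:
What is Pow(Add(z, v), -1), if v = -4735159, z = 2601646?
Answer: Rational(-1, 2133513) ≈ -4.6871e-7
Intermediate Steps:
Pow(Add(z, v), -1) = Pow(Add(2601646, -4735159), -1) = Pow(-2133513, -1) = Rational(-1, 2133513)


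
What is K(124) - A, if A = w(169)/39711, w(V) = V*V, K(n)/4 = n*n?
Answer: 2442356783/39711 ≈ 61503.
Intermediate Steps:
K(n) = 4*n² (K(n) = 4*(n*n) = 4*n²)
w(V) = V²
A = 28561/39711 (A = 169²/39711 = 28561*(1/39711) = 28561/39711 ≈ 0.71922)
K(124) - A = 4*124² - 1*28561/39711 = 4*15376 - 28561/39711 = 61504 - 28561/39711 = 2442356783/39711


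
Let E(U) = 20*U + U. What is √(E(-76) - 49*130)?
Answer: I*√7966 ≈ 89.252*I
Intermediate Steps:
E(U) = 21*U
√(E(-76) - 49*130) = √(21*(-76) - 49*130) = √(-1596 - 6370) = √(-7966) = I*√7966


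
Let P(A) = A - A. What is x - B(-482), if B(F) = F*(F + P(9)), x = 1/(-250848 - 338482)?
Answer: -136915502921/589330 ≈ -2.3232e+5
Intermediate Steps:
P(A) = 0
x = -1/589330 (x = 1/(-589330) = -1/589330 ≈ -1.6968e-6)
B(F) = F² (B(F) = F*(F + 0) = F*F = F²)
x - B(-482) = -1/589330 - 1*(-482)² = -1/589330 - 1*232324 = -1/589330 - 232324 = -136915502921/589330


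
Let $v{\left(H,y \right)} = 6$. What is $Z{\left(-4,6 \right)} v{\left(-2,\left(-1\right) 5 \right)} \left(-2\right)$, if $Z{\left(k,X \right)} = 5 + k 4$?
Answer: $132$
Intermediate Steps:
$Z{\left(k,X \right)} = 5 + 4 k$
$Z{\left(-4,6 \right)} v{\left(-2,\left(-1\right) 5 \right)} \left(-2\right) = \left(5 + 4 \left(-4\right)\right) 6 \left(-2\right) = \left(5 - 16\right) 6 \left(-2\right) = \left(-11\right) 6 \left(-2\right) = \left(-66\right) \left(-2\right) = 132$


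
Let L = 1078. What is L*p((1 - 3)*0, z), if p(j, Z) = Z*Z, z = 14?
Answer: 211288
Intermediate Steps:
p(j, Z) = Z²
L*p((1 - 3)*0, z) = 1078*14² = 1078*196 = 211288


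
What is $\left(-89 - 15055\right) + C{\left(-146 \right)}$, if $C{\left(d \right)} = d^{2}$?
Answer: $6172$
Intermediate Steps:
$\left(-89 - 15055\right) + C{\left(-146 \right)} = \left(-89 - 15055\right) + \left(-146\right)^{2} = -15144 + 21316 = 6172$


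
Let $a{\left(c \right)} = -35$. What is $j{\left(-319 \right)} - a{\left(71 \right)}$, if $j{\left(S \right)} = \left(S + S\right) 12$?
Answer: $-7621$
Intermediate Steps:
$j{\left(S \right)} = 24 S$ ($j{\left(S \right)} = 2 S 12 = 24 S$)
$j{\left(-319 \right)} - a{\left(71 \right)} = 24 \left(-319\right) - -35 = -7656 + 35 = -7621$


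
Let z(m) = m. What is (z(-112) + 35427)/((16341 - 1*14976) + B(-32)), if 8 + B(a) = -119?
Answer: 35315/1238 ≈ 28.526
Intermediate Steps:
B(a) = -127 (B(a) = -8 - 119 = -127)
(z(-112) + 35427)/((16341 - 1*14976) + B(-32)) = (-112 + 35427)/((16341 - 1*14976) - 127) = 35315/((16341 - 14976) - 127) = 35315/(1365 - 127) = 35315/1238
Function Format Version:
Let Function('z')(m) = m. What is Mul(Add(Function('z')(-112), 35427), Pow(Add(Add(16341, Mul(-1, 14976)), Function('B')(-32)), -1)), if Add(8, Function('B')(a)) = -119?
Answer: Rational(35315, 1238) ≈ 28.526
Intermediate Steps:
Function('B')(a) = -127 (Function('B')(a) = Add(-8, -119) = -127)
Mul(Add(Function('z')(-112), 35427), Pow(Add(Add(16341, Mul(-1, 14976)), Function('B')(-32)), -1)) = Mul(Add(-112, 35427), Pow(Add(Add(16341, Mul(-1, 14976)), -127), -1)) = Mul(35315, Pow(Add(Add(16341, -14976), -127), -1)) = Mul(35315, Pow(Add(1365, -127), -1)) = Mul(35315, Pow(1238, -1)) = Mul(35315, Rational(1, 1238)) = Rational(35315, 1238)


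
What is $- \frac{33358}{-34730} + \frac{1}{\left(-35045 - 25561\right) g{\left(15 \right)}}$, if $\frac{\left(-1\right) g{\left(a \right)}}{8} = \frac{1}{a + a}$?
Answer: $\frac{1347883457}{1403230920} \approx 0.96056$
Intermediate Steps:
$g{\left(a \right)} = - \frac{4}{a}$ ($g{\left(a \right)} = - \frac{8}{a + a} = - \frac{8}{2 a} = - 8 \frac{1}{2 a} = - \frac{4}{a}$)
$- \frac{33358}{-34730} + \frac{1}{\left(-35045 - 25561\right) g{\left(15 \right)}} = - \frac{33358}{-34730} + \frac{1}{\left(-35045 - 25561\right) \left(- \frac{4}{15}\right)} = \left(-33358\right) \left(- \frac{1}{34730}\right) + \frac{1}{\left(-60606\right) \left(\left(-4\right) \frac{1}{15}\right)} = \frac{16679}{17365} - \frac{1}{60606 \left(- \frac{4}{15}\right)} = \frac{16679}{17365} - - \frac{5}{80808} = \frac{16679}{17365} + \frac{5}{80808} = \frac{1347883457}{1403230920}$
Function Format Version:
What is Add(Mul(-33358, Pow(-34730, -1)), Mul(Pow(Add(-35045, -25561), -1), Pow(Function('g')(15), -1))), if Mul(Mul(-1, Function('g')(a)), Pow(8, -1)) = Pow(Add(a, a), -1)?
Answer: Rational(1347883457, 1403230920) ≈ 0.96056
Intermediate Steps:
Function('g')(a) = Mul(-4, Pow(a, -1)) (Function('g')(a) = Mul(-8, Pow(Add(a, a), -1)) = Mul(-8, Pow(Mul(2, a), -1)) = Mul(-8, Mul(Rational(1, 2), Pow(a, -1))) = Mul(-4, Pow(a, -1)))
Add(Mul(-33358, Pow(-34730, -1)), Mul(Pow(Add(-35045, -25561), -1), Pow(Function('g')(15), -1))) = Add(Mul(-33358, Pow(-34730, -1)), Mul(Pow(Add(-35045, -25561), -1), Pow(Mul(-4, Pow(15, -1)), -1))) = Add(Mul(-33358, Rational(-1, 34730)), Mul(Pow(-60606, -1), Pow(Mul(-4, Rational(1, 15)), -1))) = Add(Rational(16679, 17365), Mul(Rational(-1, 60606), Pow(Rational(-4, 15), -1))) = Add(Rational(16679, 17365), Mul(Rational(-1, 60606), Rational(-15, 4))) = Add(Rational(16679, 17365), Rational(5, 80808)) = Rational(1347883457, 1403230920)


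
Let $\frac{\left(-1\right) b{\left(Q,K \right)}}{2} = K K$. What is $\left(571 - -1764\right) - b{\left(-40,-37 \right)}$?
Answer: $5073$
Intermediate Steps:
$b{\left(Q,K \right)} = - 2 K^{2}$ ($b{\left(Q,K \right)} = - 2 K K = - 2 K^{2}$)
$\left(571 - -1764\right) - b{\left(-40,-37 \right)} = \left(571 - -1764\right) - - 2 \left(-37\right)^{2} = \left(571 + 1764\right) - \left(-2\right) 1369 = 2335 - -2738 = 2335 + 2738 = 5073$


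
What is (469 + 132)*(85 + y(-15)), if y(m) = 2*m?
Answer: 33055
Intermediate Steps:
(469 + 132)*(85 + y(-15)) = (469 + 132)*(85 + 2*(-15)) = 601*(85 - 30) = 601*55 = 33055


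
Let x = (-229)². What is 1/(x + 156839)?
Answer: 1/209280 ≈ 4.7783e-6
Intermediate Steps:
x = 52441
1/(x + 156839) = 1/(52441 + 156839) = 1/209280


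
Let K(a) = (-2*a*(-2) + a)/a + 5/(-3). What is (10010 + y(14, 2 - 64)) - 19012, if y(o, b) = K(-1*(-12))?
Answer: -26996/3 ≈ -8998.7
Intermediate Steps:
K(a) = 10/3 (K(a) = (-(-4)*a + a)/a + 5*(-1/3) = (4*a + a)/a - 5/3 = (5*a)/a - 5/3 = 5 - 5/3 = 10/3)
y(o, b) = 10/3
(10010 + y(14, 2 - 64)) - 19012 = (10010 + 10/3) - 19012 = 30040/3 - 19012 = -26996/3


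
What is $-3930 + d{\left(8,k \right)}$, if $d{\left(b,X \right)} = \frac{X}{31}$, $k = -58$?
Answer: $- \frac{121888}{31} \approx -3931.9$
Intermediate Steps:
$d{\left(b,X \right)} = \frac{X}{31}$ ($d{\left(b,X \right)} = X \frac{1}{31} = \frac{X}{31}$)
$-3930 + d{\left(8,k \right)} = -3930 + \frac{1}{31} \left(-58\right) = -3930 - \frac{58}{31} = - \frac{121888}{31}$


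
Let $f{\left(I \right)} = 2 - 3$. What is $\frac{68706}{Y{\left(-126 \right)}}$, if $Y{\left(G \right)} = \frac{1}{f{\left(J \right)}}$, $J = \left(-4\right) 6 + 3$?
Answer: $-68706$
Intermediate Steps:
$J = -21$ ($J = -24 + 3 = -21$)
$f{\left(I \right)} = -1$
$Y{\left(G \right)} = -1$ ($Y{\left(G \right)} = \frac{1}{-1} = -1$)
$\frac{68706}{Y{\left(-126 \right)}} = \frac{68706}{-1} = 68706 \left(-1\right) = -68706$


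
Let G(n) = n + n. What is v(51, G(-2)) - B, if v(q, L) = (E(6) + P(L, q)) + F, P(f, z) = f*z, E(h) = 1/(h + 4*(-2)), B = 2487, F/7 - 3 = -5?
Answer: -5411/2 ≈ -2705.5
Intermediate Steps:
F = -14 (F = 21 + 7*(-5) = 21 - 35 = -14)
E(h) = 1/(-8 + h) (E(h) = 1/(h - 8) = 1/(-8 + h))
G(n) = 2*n
v(q, L) = -29/2 + L*q (v(q, L) = (1/(-8 + 6) + L*q) - 14 = (1/(-2) + L*q) - 14 = (-½ + L*q) - 14 = -29/2 + L*q)
v(51, G(-2)) - B = (-29/2 + (2*(-2))*51) - 1*2487 = (-29/2 - 4*51) - 2487 = (-29/2 - 204) - 2487 = -437/2 - 2487 = -5411/2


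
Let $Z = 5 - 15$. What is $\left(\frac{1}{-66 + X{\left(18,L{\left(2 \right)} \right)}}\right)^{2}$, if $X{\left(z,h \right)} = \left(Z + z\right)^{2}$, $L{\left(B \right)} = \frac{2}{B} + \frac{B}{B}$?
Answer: $\frac{1}{4} \approx 0.25$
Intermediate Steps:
$Z = -10$ ($Z = 5 - 15 = -10$)
$L{\left(B \right)} = 1 + \frac{2}{B}$ ($L{\left(B \right)} = \frac{2}{B} + 1 = 1 + \frac{2}{B}$)
$X{\left(z,h \right)} = \left(-10 + z\right)^{2}$
$\left(\frac{1}{-66 + X{\left(18,L{\left(2 \right)} \right)}}\right)^{2} = \left(\frac{1}{-66 + \left(-10 + 18\right)^{2}}\right)^{2} = \left(\frac{1}{-66 + 8^{2}}\right)^{2} = \left(\frac{1}{-66 + 64}\right)^{2} = \left(\frac{1}{-2}\right)^{2} = \left(- \frac{1}{2}\right)^{2} = \frac{1}{4}$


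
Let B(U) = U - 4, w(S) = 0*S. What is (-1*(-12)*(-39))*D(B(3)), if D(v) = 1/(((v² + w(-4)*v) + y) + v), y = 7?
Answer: -468/7 ≈ -66.857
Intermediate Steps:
w(S) = 0
B(U) = -4 + U
D(v) = 1/(7 + v + v²) (D(v) = 1/(((v² + 0*v) + 7) + v) = 1/(((v² + 0) + 7) + v) = 1/((v² + 7) + v) = 1/((7 + v²) + v) = 1/(7 + v + v²))
(-1*(-12)*(-39))*D(B(3)) = (-1*(-12)*(-39))/(7 + (-4 + 3) + (-4 + 3)²) = (12*(-39))/(7 - 1 + (-1)²) = -468/(7 - 1 + 1) = -468/7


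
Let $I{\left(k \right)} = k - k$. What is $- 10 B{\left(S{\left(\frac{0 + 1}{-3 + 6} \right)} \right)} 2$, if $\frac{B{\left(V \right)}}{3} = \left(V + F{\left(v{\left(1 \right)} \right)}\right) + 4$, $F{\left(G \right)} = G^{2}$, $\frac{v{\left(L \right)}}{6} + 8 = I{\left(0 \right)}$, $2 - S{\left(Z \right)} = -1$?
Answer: $-138660$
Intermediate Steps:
$S{\left(Z \right)} = 3$ ($S{\left(Z \right)} = 2 - -1 = 2 + 1 = 3$)
$I{\left(k \right)} = 0$
$v{\left(L \right)} = -48$ ($v{\left(L \right)} = -48 + 6 \cdot 0 = -48 + 0 = -48$)
$B{\left(V \right)} = 6924 + 3 V$ ($B{\left(V \right)} = 3 \left(\left(V + \left(-48\right)^{2}\right) + 4\right) = 3 \left(\left(V + 2304\right) + 4\right) = 3 \left(\left(2304 + V\right) + 4\right) = 3 \left(2308 + V\right) = 6924 + 3 V$)
$- 10 B{\left(S{\left(\frac{0 + 1}{-3 + 6} \right)} \right)} 2 = - 10 \left(6924 + 3 \cdot 3\right) 2 = - 10 \left(6924 + 9\right) 2 = \left(-10\right) 6933 \cdot 2 = \left(-69330\right) 2 = -138660$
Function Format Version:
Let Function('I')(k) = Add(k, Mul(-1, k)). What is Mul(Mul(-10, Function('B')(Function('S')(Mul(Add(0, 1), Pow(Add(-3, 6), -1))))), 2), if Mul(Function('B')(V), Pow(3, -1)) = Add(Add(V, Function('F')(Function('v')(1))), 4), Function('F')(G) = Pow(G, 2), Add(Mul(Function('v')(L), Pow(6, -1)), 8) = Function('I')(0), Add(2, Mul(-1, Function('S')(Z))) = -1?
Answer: -138660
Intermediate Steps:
Function('S')(Z) = 3 (Function('S')(Z) = Add(2, Mul(-1, -1)) = Add(2, 1) = 3)
Function('I')(k) = 0
Function('v')(L) = -48 (Function('v')(L) = Add(-48, Mul(6, 0)) = Add(-48, 0) = -48)
Function('B')(V) = Add(6924, Mul(3, V)) (Function('B')(V) = Mul(3, Add(Add(V, Pow(-48, 2)), 4)) = Mul(3, Add(Add(V, 2304), 4)) = Mul(3, Add(Add(2304, V), 4)) = Mul(3, Add(2308, V)) = Add(6924, Mul(3, V)))
Mul(Mul(-10, Function('B')(Function('S')(Mul(Add(0, 1), Pow(Add(-3, 6), -1))))), 2) = Mul(Mul(-10, Add(6924, Mul(3, 3))), 2) = Mul(Mul(-10, Add(6924, 9)), 2) = Mul(Mul(-10, 6933), 2) = Mul(-69330, 2) = -138660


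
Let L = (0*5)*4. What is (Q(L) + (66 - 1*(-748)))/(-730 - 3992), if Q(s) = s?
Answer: -407/2361 ≈ -0.17238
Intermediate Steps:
L = 0 (L = 0*4 = 0)
(Q(L) + (66 - 1*(-748)))/(-730 - 3992) = (0 + (66 - 1*(-748)))/(-730 - 3992) = (0 + (66 + 748))/(-4722) = (0 + 814)*(-1/4722) = 814*(-1/4722) = -407/2361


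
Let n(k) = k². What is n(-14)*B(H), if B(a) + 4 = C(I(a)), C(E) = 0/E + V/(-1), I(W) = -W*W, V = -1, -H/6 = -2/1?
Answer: -588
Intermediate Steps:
H = 12 (H = -(-12)/1 = -(-12) = -6*(-2) = 12)
I(W) = -W²
C(E) = 1 (C(E) = 0/E - 1/(-1) = 0 - 1*(-1) = 0 + 1 = 1)
B(a) = -3 (B(a) = -4 + 1 = -3)
n(-14)*B(H) = (-14)²*(-3) = 196*(-3) = -588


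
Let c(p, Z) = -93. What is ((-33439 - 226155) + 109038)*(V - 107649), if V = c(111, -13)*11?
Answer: 16361221632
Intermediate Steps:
V = -1023 (V = -93*11 = -1023)
((-33439 - 226155) + 109038)*(V - 107649) = ((-33439 - 226155) + 109038)*(-1023 - 107649) = (-259594 + 109038)*(-108672) = -150556*(-108672) = 16361221632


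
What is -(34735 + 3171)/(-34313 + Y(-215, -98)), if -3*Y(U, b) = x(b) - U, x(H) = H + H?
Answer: 56859/51479 ≈ 1.1045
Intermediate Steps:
x(H) = 2*H
Y(U, b) = -2*b/3 + U/3 (Y(U, b) = -(2*b - U)/3 = -(-U + 2*b)/3 = -2*b/3 + U/3)
-(34735 + 3171)/(-34313 + Y(-215, -98)) = -(34735 + 3171)/(-34313 + (-2/3*(-98) + (1/3)*(-215))) = -37906/(-34313 + (196/3 - 215/3)) = -37906/(-34313 - 19/3) = -37906/(-102958/3) = -37906*(-3)/102958 = -1*(-56859/51479) = 56859/51479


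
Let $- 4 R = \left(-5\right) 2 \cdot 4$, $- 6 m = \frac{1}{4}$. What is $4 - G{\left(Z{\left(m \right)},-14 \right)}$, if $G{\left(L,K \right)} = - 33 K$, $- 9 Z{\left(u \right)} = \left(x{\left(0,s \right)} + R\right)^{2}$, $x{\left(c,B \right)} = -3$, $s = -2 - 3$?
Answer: $-458$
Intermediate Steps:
$m = - \frac{1}{24}$ ($m = - \frac{1}{6 \cdot 4} = \left(- \frac{1}{6}\right) \frac{1}{4} = - \frac{1}{24} \approx -0.041667$)
$R = 10$ ($R = - \frac{\left(-5\right) 2 \cdot 4}{4} = - \frac{\left(-10\right) 4}{4} = \left(- \frac{1}{4}\right) \left(-40\right) = 10$)
$s = -5$ ($s = -2 - 3 = -5$)
$Z{\left(u \right)} = - \frac{49}{9}$ ($Z{\left(u \right)} = - \frac{\left(-3 + 10\right)^{2}}{9} = - \frac{7^{2}}{9} = \left(- \frac{1}{9}\right) 49 = - \frac{49}{9}$)
$4 - G{\left(Z{\left(m \right)},-14 \right)} = 4 - \left(-33\right) \left(-14\right) = 4 - 462 = -458$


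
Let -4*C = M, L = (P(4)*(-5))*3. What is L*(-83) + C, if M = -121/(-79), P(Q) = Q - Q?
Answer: -121/316 ≈ -0.38291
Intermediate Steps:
P(Q) = 0
L = 0 (L = (0*(-5))*3 = 0*3 = 0)
M = 121/79 (M = -121*(-1/79) = 121/79 ≈ 1.5316)
C = -121/316 (C = -¼*121/79 = -121/316 ≈ -0.38291)
L*(-83) + C = 0*(-83) - 121/316 = 0 - 121/316 = -121/316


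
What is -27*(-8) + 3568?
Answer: 3784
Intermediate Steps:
-27*(-8) + 3568 = 216 + 3568 = 3784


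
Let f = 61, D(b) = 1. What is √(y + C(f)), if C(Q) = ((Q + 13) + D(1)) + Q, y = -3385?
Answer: 57*I ≈ 57.0*I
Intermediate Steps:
C(Q) = 14 + 2*Q (C(Q) = ((Q + 13) + 1) + Q = ((13 + Q) + 1) + Q = (14 + Q) + Q = 14 + 2*Q)
√(y + C(f)) = √(-3385 + (14 + 2*61)) = √(-3385 + (14 + 122)) = √(-3385 + 136) = √(-3249) = 57*I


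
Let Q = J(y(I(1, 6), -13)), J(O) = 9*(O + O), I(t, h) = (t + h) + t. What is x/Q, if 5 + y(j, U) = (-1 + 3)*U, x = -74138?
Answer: 37069/279 ≈ 132.86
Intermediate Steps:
I(t, h) = h + 2*t (I(t, h) = (h + t) + t = h + 2*t)
y(j, U) = -5 + 2*U (y(j, U) = -5 + (-1 + 3)*U = -5 + 2*U)
J(O) = 18*O (J(O) = 9*(2*O) = 18*O)
Q = -558 (Q = 18*(-5 + 2*(-13)) = 18*(-5 - 26) = 18*(-31) = -558)
x/Q = -74138/(-558) = -74138*(-1/558) = 37069/279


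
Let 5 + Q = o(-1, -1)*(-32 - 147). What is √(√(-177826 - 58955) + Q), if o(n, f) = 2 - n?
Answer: √(-542 + 3*I*√26309) ≈ 9.6536 + 25.203*I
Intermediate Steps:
Q = -542 (Q = -5 + (2 - 1*(-1))*(-32 - 147) = -5 + (2 + 1)*(-179) = -5 + 3*(-179) = -5 - 537 = -542)
√(√(-177826 - 58955) + Q) = √(√(-177826 - 58955) - 542) = √(√(-236781) - 542) = √(3*I*√26309 - 542) = √(-542 + 3*I*√26309)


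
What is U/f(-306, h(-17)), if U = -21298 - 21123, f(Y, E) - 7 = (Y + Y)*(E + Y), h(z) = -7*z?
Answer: -42421/114451 ≈ -0.37065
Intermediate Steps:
f(Y, E) = 7 + 2*Y*(E + Y) (f(Y, E) = 7 + (Y + Y)*(E + Y) = 7 + (2*Y)*(E + Y) = 7 + 2*Y*(E + Y))
U = -42421
U/f(-306, h(-17)) = -42421/(7 + 2*(-306)² + 2*(-7*(-17))*(-306)) = -42421/(7 + 2*93636 + 2*119*(-306)) = -42421/(7 + 187272 - 72828) = -42421/114451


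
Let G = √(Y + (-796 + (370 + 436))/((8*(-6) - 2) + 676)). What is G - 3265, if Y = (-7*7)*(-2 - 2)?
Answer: -3265 + 3*√2133721/313 ≈ -3251.0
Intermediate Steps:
Y = 196 (Y = -49*(-4) = 196)
G = 3*√2133721/313 (G = √(196 + (-796 + (370 + 436))/((8*(-6) - 2) + 676)) = √(196 + (-796 + 806)/((-48 - 2) + 676)) = √(196 + 10/(-50 + 676)) = √(196 + 10/626) = √(196 + 10*(1/626)) = √(196 + 5/313) = √(61353/313) = 3*√2133721/313 ≈ 14.001)
G - 3265 = 3*√2133721/313 - 3265 = -3265 + 3*√2133721/313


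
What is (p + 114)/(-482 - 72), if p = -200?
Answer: 43/277 ≈ 0.15523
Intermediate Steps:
(p + 114)/(-482 - 72) = (-200 + 114)/(-482 - 72) = -86/(-554) = -86*(-1/554) = 43/277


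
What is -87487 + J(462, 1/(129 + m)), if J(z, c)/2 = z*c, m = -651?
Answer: -7611523/87 ≈ -87489.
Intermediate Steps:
J(z, c) = 2*c*z (J(z, c) = 2*(z*c) = 2*(c*z) = 2*c*z)
-87487 + J(462, 1/(129 + m)) = -87487 + 2*462/(129 - 651) = -87487 + 2*462/(-522) = -87487 + 2*(-1/522)*462 = -87487 - 154/87 = -7611523/87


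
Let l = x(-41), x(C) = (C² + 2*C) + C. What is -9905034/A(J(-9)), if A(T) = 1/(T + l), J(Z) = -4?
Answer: -15392422836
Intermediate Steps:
x(C) = C² + 3*C
l = 1558 (l = -41*(3 - 41) = -41*(-38) = 1558)
A(T) = 1/(1558 + T) (A(T) = 1/(T + 1558) = 1/(1558 + T))
-9905034/A(J(-9)) = -9905034/(1/(1558 - 4)) = -9905034/(1/1554) = -9905034/1/1554 = -9905034*1554 = -15392422836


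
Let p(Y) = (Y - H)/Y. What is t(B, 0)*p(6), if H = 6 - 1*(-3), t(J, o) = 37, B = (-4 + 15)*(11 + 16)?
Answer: -37/2 ≈ -18.500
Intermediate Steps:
B = 297 (B = 11*27 = 297)
H = 9 (H = 6 + 3 = 9)
p(Y) = (-9 + Y)/Y (p(Y) = (Y - 1*9)/Y = (Y - 9)/Y = (-9 + Y)/Y)
t(B, 0)*p(6) = 37*((-9 + 6)/6) = 37*((1/6)*(-3)) = 37*(-1/2) = -37/2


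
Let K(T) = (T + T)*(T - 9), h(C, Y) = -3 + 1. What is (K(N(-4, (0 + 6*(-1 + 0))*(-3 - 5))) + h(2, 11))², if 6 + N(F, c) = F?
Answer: 142884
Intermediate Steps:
N(F, c) = -6 + F
h(C, Y) = -2
K(T) = 2*T*(-9 + T) (K(T) = (2*T)*(-9 + T) = 2*T*(-9 + T))
(K(N(-4, (0 + 6*(-1 + 0))*(-3 - 5))) + h(2, 11))² = (2*(-6 - 4)*(-9 + (-6 - 4)) - 2)² = (2*(-10)*(-9 - 10) - 2)² = (2*(-10)*(-19) - 2)² = (380 - 2)² = 378² = 142884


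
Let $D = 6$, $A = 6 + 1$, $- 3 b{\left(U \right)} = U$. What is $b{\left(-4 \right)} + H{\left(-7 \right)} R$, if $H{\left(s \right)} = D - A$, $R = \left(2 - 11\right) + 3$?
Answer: $\frac{22}{3} \approx 7.3333$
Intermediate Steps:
$b{\left(U \right)} = - \frac{U}{3}$
$A = 7$
$R = -6$ ($R = -9 + 3 = -6$)
$H{\left(s \right)} = -1$ ($H{\left(s \right)} = 6 - 7 = -1$)
$b{\left(-4 \right)} + H{\left(-7 \right)} R = \left(- \frac{1}{3}\right) \left(-4\right) - -6 = \frac{4}{3} + 6 = \frac{22}{3}$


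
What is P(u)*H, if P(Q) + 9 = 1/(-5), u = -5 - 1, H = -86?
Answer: 3956/5 ≈ 791.20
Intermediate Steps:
u = -6
P(Q) = -46/5 (P(Q) = -9 + 1/(-5) = -9 - ⅕ = -46/5)
P(u)*H = -46/5*(-86) = 3956/5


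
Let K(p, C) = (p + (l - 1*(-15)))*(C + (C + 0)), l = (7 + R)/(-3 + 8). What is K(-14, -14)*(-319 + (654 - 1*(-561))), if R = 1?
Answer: -326144/5 ≈ -65229.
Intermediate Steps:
l = 8/5 (l = (7 + 1)/(-3 + 8) = 8/5 ≈ 1.6000)
K(p, C) = 2*C*(83/5 + p) (K(p, C) = (p + (8/5 - 1*(-15)))*(C + (C + 0)) = (p + (8/5 + 15))*(C + C) = (p + 83/5)*(2*C) = (83/5 + p)*(2*C) = 2*C*(83/5 + p))
K(-14, -14)*(-319 + (654 - 1*(-561))) = ((⅖)*(-14)*(83 + 5*(-14)))*(-319 + (654 - 1*(-561))) = ((⅖)*(-14)*(83 - 70))*(-319 + (654 + 561)) = ((⅖)*(-14)*13)*(-319 + 1215) = -364/5*896 = -326144/5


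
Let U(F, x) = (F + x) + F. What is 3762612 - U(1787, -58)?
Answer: 3759096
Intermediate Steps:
U(F, x) = x + 2*F
3762612 - U(1787, -58) = 3762612 - (-58 + 2*1787) = 3762612 - (-58 + 3574) = 3762612 - 1*3516 = 3762612 - 3516 = 3759096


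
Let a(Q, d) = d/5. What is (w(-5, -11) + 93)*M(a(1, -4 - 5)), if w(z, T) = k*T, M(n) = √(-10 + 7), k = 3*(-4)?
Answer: 225*I*√3 ≈ 389.71*I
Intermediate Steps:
k = -12
a(Q, d) = d/5 (a(Q, d) = d*(⅕) = d/5)
M(n) = I*√3 (M(n) = √(-3) = I*√3)
w(z, T) = -12*T
(w(-5, -11) + 93)*M(a(1, -4 - 5)) = (-12*(-11) + 93)*(I*√3) = (132 + 93)*(I*√3) = 225*(I*√3) = 225*I*√3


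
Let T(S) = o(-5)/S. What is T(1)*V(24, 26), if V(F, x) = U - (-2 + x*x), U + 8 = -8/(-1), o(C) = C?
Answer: 3370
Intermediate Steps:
U = 0 (U = -8 - 8/(-1) = -8 - 8*(-1) = -8 + 8 = 0)
T(S) = -5/S
V(F, x) = 2 - x² (V(F, x) = 0 - (-2 + x*x) = 0 - (-2 + x²) = 0 + (2 - x²) = 2 - x²)
T(1)*V(24, 26) = (-5/1)*(2 - 1*26²) = (-5*1)*(2 - 1*676) = -5*(2 - 676) = -5*(-674) = 3370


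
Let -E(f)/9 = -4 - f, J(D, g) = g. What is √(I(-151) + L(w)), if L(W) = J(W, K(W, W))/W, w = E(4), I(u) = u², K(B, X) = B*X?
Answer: √22873 ≈ 151.24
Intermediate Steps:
E(f) = 36 + 9*f (E(f) = -9*(-4 - f) = 36 + 9*f)
w = 72 (w = 36 + 9*4 = 36 + 36 = 72)
L(W) = W (L(W) = (W*W)/W = W²/W = W)
√(I(-151) + L(w)) = √((-151)² + 72) = √(22801 + 72) = √22873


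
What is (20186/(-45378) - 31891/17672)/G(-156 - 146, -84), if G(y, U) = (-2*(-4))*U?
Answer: 901938395/269445125376 ≈ 0.0033474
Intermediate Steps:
G(y, U) = 8*U
(20186/(-45378) - 31891/17672)/G(-156 - 146, -84) = (20186/(-45378) - 31891/17672)/((8*(-84))) = (20186*(-1/45378) - 31891*1/17672)/(-672) = (-10093/22689 - 31891/17672)*(-1/672) = -901938395/400960008*(-1/672) = 901938395/269445125376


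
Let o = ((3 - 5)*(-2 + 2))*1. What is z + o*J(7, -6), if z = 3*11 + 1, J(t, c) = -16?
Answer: 34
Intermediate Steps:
o = 0 (o = -2*0*1 = 0*1 = 0)
z = 34 (z = 33 + 1 = 34)
z + o*J(7, -6) = 34 + 0*(-16) = 34 + 0 = 34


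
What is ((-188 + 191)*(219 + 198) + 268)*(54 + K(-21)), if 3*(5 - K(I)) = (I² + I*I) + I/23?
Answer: -8199562/23 ≈ -3.5650e+5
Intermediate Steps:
K(I) = 5 - 2*I²/3 - I/69 (K(I) = 5 - ((I² + I*I) + I/23)/3 = 5 - ((I² + I²) + I*(1/23))/3 = 5 - (2*I² + I/23)/3 = 5 + (-2*I²/3 - I/69) = 5 - 2*I²/3 - I/69)
((-188 + 191)*(219 + 198) + 268)*(54 + K(-21)) = ((-188 + 191)*(219 + 198) + 268)*(54 + (5 - ⅔*(-21)² - 1/69*(-21))) = (3*417 + 268)*(54 + (5 - ⅔*441 + 7/23)) = (1251 + 268)*(54 + (5 - 294 + 7/23)) = 1519*(54 - 6640/23) = 1519*(-5398/23) = -8199562/23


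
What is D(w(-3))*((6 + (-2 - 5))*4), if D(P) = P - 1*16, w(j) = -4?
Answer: 80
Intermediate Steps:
D(P) = -16 + P (D(P) = P - 16 = -16 + P)
D(w(-3))*((6 + (-2 - 5))*4) = (-16 - 4)*((6 + (-2 - 5))*4) = -20*(6 - 7)*4 = -(-20)*4 = -20*(-4) = 80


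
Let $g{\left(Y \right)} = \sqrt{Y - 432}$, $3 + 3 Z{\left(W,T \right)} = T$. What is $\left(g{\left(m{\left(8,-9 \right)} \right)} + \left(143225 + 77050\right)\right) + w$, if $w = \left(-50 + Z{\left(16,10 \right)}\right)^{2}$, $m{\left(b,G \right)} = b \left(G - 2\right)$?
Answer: $\frac{2002924}{9} + 2 i \sqrt{130} \approx 2.2255 \cdot 10^{5} + 22.803 i$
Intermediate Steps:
$Z{\left(W,T \right)} = -1 + \frac{T}{3}$
$m{\left(b,G \right)} = b \left(-2 + G\right)$
$g{\left(Y \right)} = \sqrt{-432 + Y}$
$w = \frac{20449}{9}$ ($w = \left(-50 + \left(-1 + \frac{1}{3} \cdot 10\right)\right)^{2} = \left(-50 + \left(-1 + \frac{10}{3}\right)\right)^{2} = \left(-50 + \frac{7}{3}\right)^{2} = \left(- \frac{143}{3}\right)^{2} = \frac{20449}{9} \approx 2272.1$)
$\left(g{\left(m{\left(8,-9 \right)} \right)} + \left(143225 + 77050\right)\right) + w = \left(\sqrt{-432 + 8 \left(-2 - 9\right)} + \left(143225 + 77050\right)\right) + \frac{20449}{9} = \left(\sqrt{-432 + 8 \left(-11\right)} + 220275\right) + \frac{20449}{9} = \left(\sqrt{-432 - 88} + 220275\right) + \frac{20449}{9} = \left(\sqrt{-520} + 220275\right) + \frac{20449}{9} = \left(2 i \sqrt{130} + 220275\right) + \frac{20449}{9} = \left(220275 + 2 i \sqrt{130}\right) + \frac{20449}{9} = \frac{2002924}{9} + 2 i \sqrt{130}$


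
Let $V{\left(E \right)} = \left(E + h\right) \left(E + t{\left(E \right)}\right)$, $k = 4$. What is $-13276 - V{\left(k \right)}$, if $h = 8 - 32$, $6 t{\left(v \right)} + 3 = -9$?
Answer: $-13236$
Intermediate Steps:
$t{\left(v \right)} = -2$ ($t{\left(v \right)} = - \frac{1}{2} + \frac{1}{6} \left(-9\right) = - \frac{1}{2} - \frac{3}{2} = -2$)
$h = -24$ ($h = 8 - 32 = -24$)
$V{\left(E \right)} = \left(-24 + E\right) \left(-2 + E\right)$ ($V{\left(E \right)} = \left(E - 24\right) \left(E - 2\right) = \left(-24 + E\right) \left(-2 + E\right)$)
$-13276 - V{\left(k \right)} = -13276 - \left(48 + 4^{2} - 104\right) = -13276 - \left(48 + 16 - 104\right) = -13276 - -40 = -13276 + 40 = -13236$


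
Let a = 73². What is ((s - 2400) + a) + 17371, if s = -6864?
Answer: 13436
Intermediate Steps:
a = 5329
((s - 2400) + a) + 17371 = ((-6864 - 2400) + 5329) + 17371 = (-9264 + 5329) + 17371 = -3935 + 17371 = 13436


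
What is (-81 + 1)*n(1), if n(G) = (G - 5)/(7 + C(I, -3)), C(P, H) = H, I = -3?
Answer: 80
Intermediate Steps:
n(G) = -5/4 + G/4 (n(G) = (G - 5)/(7 - 3) = (-5 + G)/4 = (-5 + G)*(¼) = -5/4 + G/4)
(-81 + 1)*n(1) = (-81 + 1)*(-5/4 + (¼)*1) = -80*(-5/4 + ¼) = -80*(-1) = 80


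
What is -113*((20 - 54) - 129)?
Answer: 18419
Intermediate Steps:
-113*((20 - 54) - 129) = -113*(-34 - 129) = -113*(-163) = 18419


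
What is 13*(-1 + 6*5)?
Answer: 377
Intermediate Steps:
13*(-1 + 6*5) = 13*(-1 + 30) = 13*29 = 377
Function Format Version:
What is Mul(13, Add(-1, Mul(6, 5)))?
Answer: 377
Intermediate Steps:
Mul(13, Add(-1, Mul(6, 5))) = Mul(13, Add(-1, 30)) = Mul(13, 29) = 377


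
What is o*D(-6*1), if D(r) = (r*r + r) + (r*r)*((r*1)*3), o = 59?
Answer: -36462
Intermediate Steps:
D(r) = r + r² + 3*r³ (D(r) = (r² + r) + r²*(r*3) = (r + r²) + r²*(3*r) = (r + r²) + 3*r³ = r + r² + 3*r³)
o*D(-6*1) = 59*((-6*1)*(1 - 6*1 + 3*(-6*1)²)) = 59*(-6*(1 - 6 + 3*(-6)²)) = 59*(-6*(1 - 6 + 3*36)) = 59*(-6*(1 - 6 + 108)) = 59*(-6*103) = 59*(-618) = -36462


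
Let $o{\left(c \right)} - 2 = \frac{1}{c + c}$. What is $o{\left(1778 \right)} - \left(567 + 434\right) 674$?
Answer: $- \frac{2399133631}{3556} \approx -6.7467 \cdot 10^{5}$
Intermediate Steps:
$o{\left(c \right)} = 2 + \frac{1}{2 c}$ ($o{\left(c \right)} = 2 + \frac{1}{c + c} = 2 + \frac{1}{2 c}$)
$o{\left(1778 \right)} - \left(567 + 434\right) 674 = \left(2 + \frac{1}{2 \cdot 1778}\right) - \left(567 + 434\right) 674 = \left(2 + \frac{1}{2} \cdot \frac{1}{1778}\right) - 1001 \cdot 674 = \left(2 + \frac{1}{3556}\right) - 674674 = \frac{7113}{3556} - 674674 = - \frac{2399133631}{3556}$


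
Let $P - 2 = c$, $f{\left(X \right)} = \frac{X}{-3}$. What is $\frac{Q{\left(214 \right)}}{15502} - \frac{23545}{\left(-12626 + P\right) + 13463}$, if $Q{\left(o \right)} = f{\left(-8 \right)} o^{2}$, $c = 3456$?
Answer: $\frac{47856679}{19974327} \approx 2.3959$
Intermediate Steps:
$f{\left(X \right)} = - \frac{X}{3}$ ($f{\left(X \right)} = X \left(- \frac{1}{3}\right) = - \frac{X}{3}$)
$P = 3458$ ($P = 2 + 3456 = 3458$)
$Q{\left(o \right)} = \frac{8 o^{2}}{3}$ ($Q{\left(o \right)} = \left(- \frac{1}{3}\right) \left(-8\right) o^{2} = \frac{8 o^{2}}{3}$)
$\frac{Q{\left(214 \right)}}{15502} - \frac{23545}{\left(-12626 + P\right) + 13463} = \frac{\frac{8}{3} \cdot 214^{2}}{15502} - \frac{23545}{\left(-12626 + 3458\right) + 13463} = \frac{8}{3} \cdot 45796 \cdot \frac{1}{15502} - \frac{23545}{-9168 + 13463} = \frac{366368}{3} \cdot \frac{1}{15502} - \frac{23545}{4295} = \frac{183184}{23253} - \frac{4709}{859} = \frac{47856679}{19974327}$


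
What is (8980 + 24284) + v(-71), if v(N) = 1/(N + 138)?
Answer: 2228689/67 ≈ 33264.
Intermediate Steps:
v(N) = 1/(138 + N)
(8980 + 24284) + v(-71) = (8980 + 24284) + 1/(138 - 71) = 33264 + 1/67 = 2228689/67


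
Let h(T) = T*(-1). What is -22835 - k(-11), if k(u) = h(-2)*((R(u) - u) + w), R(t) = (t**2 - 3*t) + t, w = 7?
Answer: -23157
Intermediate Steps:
h(T) = -T
R(t) = t**2 - 2*t
k(u) = 14 - 2*u + 2*u*(-2 + u) (k(u) = (-1*(-2))*((u*(-2 + u) - u) + 7) = 2*((-u + u*(-2 + u)) + 7) = 2*(7 - u + u*(-2 + u)) = 14 - 2*u + 2*u*(-2 + u))
-22835 - k(-11) = -22835 - (14 - 2*(-11) + 2*(-11)*(-2 - 11)) = -22835 - (14 + 22 + 2*(-11)*(-13)) = -22835 - (14 + 22 + 286) = -22835 - 1*322 = -22835 - 322 = -23157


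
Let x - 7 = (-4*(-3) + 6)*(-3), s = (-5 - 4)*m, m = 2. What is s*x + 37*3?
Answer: 957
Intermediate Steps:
s = -18 (s = (-5 - 4)*2 = -9*2 = -18)
x = -47 (x = 7 + (-4*(-3) + 6)*(-3) = 7 + (12 + 6)*(-3) = 7 + 18*(-3) = 7 - 54 = -47)
s*x + 37*3 = -18*(-47) + 37*3 = 846 + 111 = 957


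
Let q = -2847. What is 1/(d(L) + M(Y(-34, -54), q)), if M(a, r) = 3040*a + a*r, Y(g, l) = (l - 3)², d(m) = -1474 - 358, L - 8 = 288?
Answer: 1/625225 ≈ 1.5994e-6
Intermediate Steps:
L = 296 (L = 8 + 288 = 296)
d(m) = -1832
Y(g, l) = (-3 + l)²
1/(d(L) + M(Y(-34, -54), q)) = 1/(-1832 + (-3 - 54)²*(3040 - 2847)) = 1/(-1832 + (-57)²*193) = 1/(-1832 + 3249*193) = 1/(-1832 + 627057) = 1/625225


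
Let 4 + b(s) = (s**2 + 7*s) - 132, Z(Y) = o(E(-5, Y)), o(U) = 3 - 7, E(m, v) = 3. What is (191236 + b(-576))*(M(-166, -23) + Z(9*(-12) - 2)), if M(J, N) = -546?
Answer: -285364200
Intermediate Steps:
o(U) = -4
Z(Y) = -4
b(s) = -136 + s**2 + 7*s (b(s) = -4 + ((s**2 + 7*s) - 132) = -4 + (-132 + s**2 + 7*s) = -136 + s**2 + 7*s)
(191236 + b(-576))*(M(-166, -23) + Z(9*(-12) - 2)) = (191236 + (-136 + (-576)**2 + 7*(-576)))*(-546 - 4) = (191236 + (-136 + 331776 - 4032))*(-550) = (191236 + 327608)*(-550) = 518844*(-550) = -285364200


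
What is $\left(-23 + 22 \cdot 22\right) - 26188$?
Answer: $-25727$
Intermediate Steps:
$\left(-23 + 22 \cdot 22\right) - 26188 = \left(-23 + 484\right) - 26188 = 461 - 26188 = -25727$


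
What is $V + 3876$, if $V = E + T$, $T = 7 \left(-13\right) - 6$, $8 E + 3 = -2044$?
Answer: $\frac{28185}{8} \approx 3523.1$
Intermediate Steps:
$E = - \frac{2047}{8}$ ($E = - \frac{3}{8} + \frac{1}{8} \left(-2044\right) = - \frac{3}{8} - \frac{511}{2} = - \frac{2047}{8} \approx -255.88$)
$T = -97$ ($T = -91 - 6 = -97$)
$V = - \frac{2823}{8}$ ($V = - \frac{2047}{8} - 97 = - \frac{2823}{8} \approx -352.88$)
$V + 3876 = - \frac{2823}{8} + 3876 = \frac{28185}{8}$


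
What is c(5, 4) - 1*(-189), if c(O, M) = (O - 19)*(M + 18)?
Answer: -119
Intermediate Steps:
c(O, M) = (-19 + O)*(18 + M)
c(5, 4) - 1*(-189) = (-342 - 19*4 + 18*5 + 4*5) - 1*(-189) = (-342 - 76 + 90 + 20) + 189 = -308 + 189 = -119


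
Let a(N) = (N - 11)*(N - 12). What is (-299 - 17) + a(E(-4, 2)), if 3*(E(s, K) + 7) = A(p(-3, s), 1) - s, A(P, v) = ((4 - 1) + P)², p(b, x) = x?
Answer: -296/9 ≈ -32.889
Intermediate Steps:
A(P, v) = (3 + P)²
E(s, K) = -7 - s/3 + (3 + s)²/3 (E(s, K) = -7 + ((3 + s)² - s)/3 = -7 + (-s/3 + (3 + s)²/3) = -7 - s/3 + (3 + s)²/3)
a(N) = (-12 + N)*(-11 + N) (a(N) = (-11 + N)*(-12 + N) = (-12 + N)*(-11 + N))
(-299 - 17) + a(E(-4, 2)) = (-299 - 17) + (132 + (-7 - ⅓*(-4) + (3 - 4)²/3)² - 23*(-7 - ⅓*(-4) + (3 - 4)²/3)) = -316 + (132 + (-7 + 4/3 + (⅓)*(-1)²)² - 23*(-7 + 4/3 + (⅓)*(-1)²)) = -316 + (132 + (-7 + 4/3 + (⅓)*1)² - 23*(-7 + 4/3 + (⅓)*1)) = -316 + (132 + (-7 + 4/3 + ⅓)² - 23*(-7 + 4/3 + ⅓)) = -316 + (132 + (-16/3)² - 23*(-16/3)) = -316 + (132 + 256/9 + 368/3) = -316 + 2548/9 = -296/9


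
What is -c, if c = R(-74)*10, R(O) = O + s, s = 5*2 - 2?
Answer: 660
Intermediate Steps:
s = 8 (s = 10 - 2 = 8)
R(O) = 8 + O (R(O) = O + 8 = 8 + O)
c = -660 (c = (8 - 74)*10 = -66*10 = -660)
-c = -1*(-660) = 660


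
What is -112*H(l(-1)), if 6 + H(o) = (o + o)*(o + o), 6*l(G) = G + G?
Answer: 5600/9 ≈ 622.22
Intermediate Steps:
l(G) = G/3 (l(G) = (G + G)/6 = (2*G)/6 = G/3)
H(o) = -6 + 4*o² (H(o) = -6 + (o + o)*(o + o) = -6 + (2*o)*(2*o) = -6 + 4*o²)
-112*H(l(-1)) = -112*(-6 + 4*((⅓)*(-1))²) = -112*(-6 + 4*(-⅓)²) = -112*(-6 + 4*(⅑)) = -112*(-6 + 4/9) = -112*(-50/9) = 5600/9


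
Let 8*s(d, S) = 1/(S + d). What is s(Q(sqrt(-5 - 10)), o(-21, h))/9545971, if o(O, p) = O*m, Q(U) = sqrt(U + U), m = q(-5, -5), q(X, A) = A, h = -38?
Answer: 1/(76367768*(105 + sqrt(2)*15**(1/4)*sqrt(I))) ≈ 1.2237e-10 - 2.2514e-12*I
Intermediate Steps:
m = -5
Q(U) = sqrt(2)*sqrt(U) (Q(U) = sqrt(2*U) = sqrt(2)*sqrt(U))
o(O, p) = -5*O (o(O, p) = O*(-5) = -5*O)
s(d, S) = 1/(8*(S + d))
s(Q(sqrt(-5 - 10)), o(-21, h))/9545971 = (1/(8*(-5*(-21) + sqrt(2)*sqrt(sqrt(-5 - 10)))))/9545971 = (1/(8*(105 + sqrt(2)*sqrt(sqrt(-15)))))*(1/9545971) = (1/(8*(105 + sqrt(2)*sqrt(I*sqrt(15)))))*(1/9545971) = (1/(8*(105 + sqrt(2)*(15**(1/4)*sqrt(I)))))*(1/9545971) = (1/(8*(105 + sqrt(2)*15**(1/4)*sqrt(I))))*(1/9545971) = 1/(76367768*(105 + sqrt(2)*15**(1/4)*sqrt(I)))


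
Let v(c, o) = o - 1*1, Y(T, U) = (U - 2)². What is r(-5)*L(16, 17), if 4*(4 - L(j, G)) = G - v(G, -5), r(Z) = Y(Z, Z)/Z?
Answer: 343/20 ≈ 17.150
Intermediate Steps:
Y(T, U) = (-2 + U)²
r(Z) = (-2 + Z)²/Z
v(c, o) = -1 + o (v(c, o) = o - 1 = -1 + o)
L(j, G) = 5/2 - G/4 (L(j, G) = 4 - (G - (-1 - 5))/4 = 4 - (G - 1*(-6))/4 = 4 - (G + 6)/4 = 4 - (6 + G)/4 = 4 + (-3/2 - G/4) = 5/2 - G/4)
r(-5)*L(16, 17) = ((-2 - 5)²/(-5))*(5/2 - ¼*17) = (-⅕*(-7)²)*(5/2 - 17/4) = -⅕*49*(-7/4) = -49/5*(-7/4) = 343/20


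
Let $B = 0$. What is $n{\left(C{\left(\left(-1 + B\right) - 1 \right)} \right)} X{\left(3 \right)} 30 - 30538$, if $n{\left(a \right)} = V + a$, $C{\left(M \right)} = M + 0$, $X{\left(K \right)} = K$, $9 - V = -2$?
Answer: $-29728$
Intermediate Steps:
$V = 11$ ($V = 9 - -2 = 9 + 2 = 11$)
$C{\left(M \right)} = M$
$n{\left(a \right)} = 11 + a$
$n{\left(C{\left(\left(-1 + B\right) - 1 \right)} \right)} X{\left(3 \right)} 30 - 30538 = \left(11 + \left(\left(-1 + 0\right) - 1\right)\right) 3 \cdot 30 - 30538 = \left(11 - 2\right) 3 \cdot 30 - 30538 = 9 \cdot 3 \cdot 30 - 30538 = 27 \cdot 30 - 30538 = 810 - 30538 = -29728$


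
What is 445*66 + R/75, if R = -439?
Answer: 2202311/75 ≈ 29364.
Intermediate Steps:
445*66 + R/75 = 445*66 - 439/75 = 29370 - 439*1/75 = 29370 - 439/75 = 2202311/75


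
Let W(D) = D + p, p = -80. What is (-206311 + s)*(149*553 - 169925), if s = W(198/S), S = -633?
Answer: 3811718972376/211 ≈ 1.8065e+10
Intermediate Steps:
W(D) = -80 + D (W(D) = D - 80 = -80 + D)
s = -16946/211 (s = -80 + 198/(-633) = -80 + 198*(-1/633) = -80 - 66/211 = -16946/211 ≈ -80.313)
(-206311 + s)*(149*553 - 169925) = (-206311 - 16946/211)*(149*553 - 169925) = -43548567*(82397 - 169925)/211 = -43548567/211*(-87528) = 3811718972376/211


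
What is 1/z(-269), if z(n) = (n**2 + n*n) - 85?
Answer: 1/144637 ≈ 6.9139e-6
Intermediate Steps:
z(n) = -85 + 2*n**2 (z(n) = (n**2 + n**2) - 85 = 2*n**2 - 85 = -85 + 2*n**2)
1/z(-269) = 1/(-85 + 2*(-269)**2) = 1/(-85 + 2*72361) = 1/(-85 + 144722) = 1/144637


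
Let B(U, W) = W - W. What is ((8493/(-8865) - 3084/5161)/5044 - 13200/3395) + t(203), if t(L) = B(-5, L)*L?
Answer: -2093789714477/538473657540 ≈ -3.8884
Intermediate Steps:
B(U, W) = 0
t(L) = 0 (t(L) = 0*L = 0)
((8493/(-8865) - 3084/5161)/5044 - 13200/3395) + t(203) = ((8493/(-8865) - 3084/5161)/5044 - 13200/3395) + 0 = ((8493*(-1/8865) - 3084*1/5161)*(1/5044) - 13200*1/3395) + 0 = ((-2831/2955 - 3084/5161)*(1/5044) - 2640/679) + 0 = (-23724011/15250755*1/5044 - 2640/679) + 0 = (-23724011/76924808220 - 2640/679) + 0 = -2093789714477/538473657540 + 0 = -2093789714477/538473657540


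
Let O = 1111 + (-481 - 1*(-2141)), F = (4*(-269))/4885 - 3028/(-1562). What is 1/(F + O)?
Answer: 3815185/10578433169 ≈ 0.00036066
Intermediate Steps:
F = 6555534/3815185 (F = -1076*1/4885 - 3028*(-1/1562) = -1076/4885 + 1514/781 = 6555534/3815185 ≈ 1.7183)
O = 2771 (O = 1111 + (-481 + 2141) = 1111 + 1660 = 2771)
1/(F + O) = 1/(6555534/3815185 + 2771) = 1/(10578433169/3815185) = 3815185/10578433169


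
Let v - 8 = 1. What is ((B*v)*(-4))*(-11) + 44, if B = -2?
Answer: -748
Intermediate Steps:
v = 9 (v = 8 + 1 = 9)
((B*v)*(-4))*(-11) + 44 = (-2*9*(-4))*(-11) + 44 = -18*(-4)*(-11) + 44 = 72*(-11) + 44 = -792 + 44 = -748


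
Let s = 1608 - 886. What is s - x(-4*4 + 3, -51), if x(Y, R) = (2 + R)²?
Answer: -1679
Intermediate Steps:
s = 722
s - x(-4*4 + 3, -51) = 722 - (2 - 51)² = 722 - 1*(-49)² = 722 - 1*2401 = 722 - 2401 = -1679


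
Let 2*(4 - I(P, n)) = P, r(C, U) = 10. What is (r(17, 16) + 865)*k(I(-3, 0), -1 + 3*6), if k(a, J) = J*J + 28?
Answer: 277375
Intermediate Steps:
I(P, n) = 4 - P/2
k(a, J) = 28 + J² (k(a, J) = J² + 28 = 28 + J²)
(r(17, 16) + 865)*k(I(-3, 0), -1 + 3*6) = (10 + 865)*(28 + (-1 + 3*6)²) = 875*(28 + (-1 + 18)²) = 875*(28 + 17²) = 875*(28 + 289) = 875*317 = 277375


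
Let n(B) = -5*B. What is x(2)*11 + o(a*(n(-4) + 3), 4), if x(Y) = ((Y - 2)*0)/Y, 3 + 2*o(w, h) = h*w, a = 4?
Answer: 365/2 ≈ 182.50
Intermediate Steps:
o(w, h) = -3/2 + h*w/2 (o(w, h) = -3/2 + (h*w)/2 = -3/2 + h*w/2)
x(Y) = 0 (x(Y) = ((-2 + Y)*0)/Y = 0/Y = 0)
x(2)*11 + o(a*(n(-4) + 3), 4) = 0*11 + (-3/2 + (½)*4*(4*(-5*(-4) + 3))) = 0 + (-3/2 + (½)*4*(4*(20 + 3))) = 0 + (-3/2 + (½)*4*(4*23)) = 0 + (-3/2 + (½)*4*92) = 0 + (-3/2 + 184) = 0 + 365/2 = 365/2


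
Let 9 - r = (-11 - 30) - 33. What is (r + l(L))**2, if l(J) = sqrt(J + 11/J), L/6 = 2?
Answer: (498 + sqrt(465))**2/36 ≈ 7498.5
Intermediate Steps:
L = 12 (L = 6*2 = 12)
r = 83 (r = 9 - ((-11 - 30) - 33) = 9 - (-41 - 33) = 9 - 1*(-74) = 9 + 74 = 83)
(r + l(L))**2 = (83 + sqrt(12 + 11/12))**2 = (83 + sqrt(155/12))**2 = (83 + sqrt(465)/6)**2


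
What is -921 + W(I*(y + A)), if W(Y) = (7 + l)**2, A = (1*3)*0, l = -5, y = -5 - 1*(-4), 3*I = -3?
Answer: -917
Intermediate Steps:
I = -1 (I = (1/3)*(-3) = -1)
y = -1 (y = -5 + 4 = -1)
A = 0 (A = 3*0 = 0)
W(Y) = 4 (W(Y) = (7 - 5)**2 = 2**2 = 4)
-921 + W(I*(y + A)) = -921 + 4 = -917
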